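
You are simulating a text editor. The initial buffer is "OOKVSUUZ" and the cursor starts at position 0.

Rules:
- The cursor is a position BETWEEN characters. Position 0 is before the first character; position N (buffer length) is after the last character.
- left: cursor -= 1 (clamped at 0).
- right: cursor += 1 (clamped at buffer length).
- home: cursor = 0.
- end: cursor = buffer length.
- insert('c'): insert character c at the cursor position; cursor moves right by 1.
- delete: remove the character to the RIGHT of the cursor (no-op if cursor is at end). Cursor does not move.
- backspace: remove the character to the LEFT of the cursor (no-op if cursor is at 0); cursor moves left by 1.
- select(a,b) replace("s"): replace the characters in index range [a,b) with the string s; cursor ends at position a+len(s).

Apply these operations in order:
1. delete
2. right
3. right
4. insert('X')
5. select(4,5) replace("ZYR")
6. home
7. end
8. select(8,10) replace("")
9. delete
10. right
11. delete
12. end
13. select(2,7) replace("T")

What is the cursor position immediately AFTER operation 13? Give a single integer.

After op 1 (delete): buf='OKVSUUZ' cursor=0
After op 2 (right): buf='OKVSUUZ' cursor=1
After op 3 (right): buf='OKVSUUZ' cursor=2
After op 4 (insert('X')): buf='OKXVSUUZ' cursor=3
After op 5 (select(4,5) replace("ZYR")): buf='OKXVZYRUUZ' cursor=7
After op 6 (home): buf='OKXVZYRUUZ' cursor=0
After op 7 (end): buf='OKXVZYRUUZ' cursor=10
After op 8 (select(8,10) replace("")): buf='OKXVZYRU' cursor=8
After op 9 (delete): buf='OKXVZYRU' cursor=8
After op 10 (right): buf='OKXVZYRU' cursor=8
After op 11 (delete): buf='OKXVZYRU' cursor=8
After op 12 (end): buf='OKXVZYRU' cursor=8
After op 13 (select(2,7) replace("T")): buf='OKTU' cursor=3

Answer: 3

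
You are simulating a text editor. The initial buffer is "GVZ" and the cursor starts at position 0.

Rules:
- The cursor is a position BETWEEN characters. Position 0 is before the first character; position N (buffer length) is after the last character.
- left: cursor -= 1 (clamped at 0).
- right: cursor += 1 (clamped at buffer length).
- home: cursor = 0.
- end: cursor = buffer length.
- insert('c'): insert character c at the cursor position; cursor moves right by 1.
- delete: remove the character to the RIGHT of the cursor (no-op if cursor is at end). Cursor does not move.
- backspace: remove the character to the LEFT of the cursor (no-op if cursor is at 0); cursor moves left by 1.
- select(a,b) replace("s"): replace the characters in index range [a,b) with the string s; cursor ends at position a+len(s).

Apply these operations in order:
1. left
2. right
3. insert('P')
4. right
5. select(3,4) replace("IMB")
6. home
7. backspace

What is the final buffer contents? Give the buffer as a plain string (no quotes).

Answer: GPVIMB

Derivation:
After op 1 (left): buf='GVZ' cursor=0
After op 2 (right): buf='GVZ' cursor=1
After op 3 (insert('P')): buf='GPVZ' cursor=2
After op 4 (right): buf='GPVZ' cursor=3
After op 5 (select(3,4) replace("IMB")): buf='GPVIMB' cursor=6
After op 6 (home): buf='GPVIMB' cursor=0
After op 7 (backspace): buf='GPVIMB' cursor=0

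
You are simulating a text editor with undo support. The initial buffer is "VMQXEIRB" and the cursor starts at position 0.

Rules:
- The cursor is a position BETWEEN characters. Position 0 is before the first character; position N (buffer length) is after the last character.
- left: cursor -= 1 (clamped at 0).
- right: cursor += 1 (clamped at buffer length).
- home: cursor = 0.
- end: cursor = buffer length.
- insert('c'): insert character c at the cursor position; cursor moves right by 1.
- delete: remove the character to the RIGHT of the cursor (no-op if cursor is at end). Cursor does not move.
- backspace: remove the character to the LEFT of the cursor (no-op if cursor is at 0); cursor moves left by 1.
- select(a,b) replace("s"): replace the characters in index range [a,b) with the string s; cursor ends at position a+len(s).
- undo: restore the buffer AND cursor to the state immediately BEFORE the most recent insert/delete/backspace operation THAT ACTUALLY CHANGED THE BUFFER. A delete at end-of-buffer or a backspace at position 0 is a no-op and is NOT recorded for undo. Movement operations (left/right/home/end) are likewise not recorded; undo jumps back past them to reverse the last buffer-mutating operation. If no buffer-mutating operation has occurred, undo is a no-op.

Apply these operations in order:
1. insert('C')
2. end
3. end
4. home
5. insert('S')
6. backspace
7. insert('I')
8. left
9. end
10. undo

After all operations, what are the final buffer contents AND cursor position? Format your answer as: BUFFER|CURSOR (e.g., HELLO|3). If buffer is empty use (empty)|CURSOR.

After op 1 (insert('C')): buf='CVMQXEIRB' cursor=1
After op 2 (end): buf='CVMQXEIRB' cursor=9
After op 3 (end): buf='CVMQXEIRB' cursor=9
After op 4 (home): buf='CVMQXEIRB' cursor=0
After op 5 (insert('S')): buf='SCVMQXEIRB' cursor=1
After op 6 (backspace): buf='CVMQXEIRB' cursor=0
After op 7 (insert('I')): buf='ICVMQXEIRB' cursor=1
After op 8 (left): buf='ICVMQXEIRB' cursor=0
After op 9 (end): buf='ICVMQXEIRB' cursor=10
After op 10 (undo): buf='CVMQXEIRB' cursor=0

Answer: CVMQXEIRB|0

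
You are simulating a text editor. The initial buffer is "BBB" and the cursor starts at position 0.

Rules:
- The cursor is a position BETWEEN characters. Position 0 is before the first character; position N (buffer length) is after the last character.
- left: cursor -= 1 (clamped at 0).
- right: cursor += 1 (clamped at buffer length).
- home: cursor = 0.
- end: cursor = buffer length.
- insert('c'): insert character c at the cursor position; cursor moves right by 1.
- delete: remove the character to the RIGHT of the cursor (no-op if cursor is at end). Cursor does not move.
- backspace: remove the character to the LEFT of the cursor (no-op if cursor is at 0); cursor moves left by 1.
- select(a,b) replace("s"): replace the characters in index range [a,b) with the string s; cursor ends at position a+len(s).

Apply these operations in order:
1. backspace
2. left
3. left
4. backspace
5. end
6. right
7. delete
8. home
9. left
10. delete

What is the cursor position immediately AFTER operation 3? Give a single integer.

After op 1 (backspace): buf='BBB' cursor=0
After op 2 (left): buf='BBB' cursor=0
After op 3 (left): buf='BBB' cursor=0

Answer: 0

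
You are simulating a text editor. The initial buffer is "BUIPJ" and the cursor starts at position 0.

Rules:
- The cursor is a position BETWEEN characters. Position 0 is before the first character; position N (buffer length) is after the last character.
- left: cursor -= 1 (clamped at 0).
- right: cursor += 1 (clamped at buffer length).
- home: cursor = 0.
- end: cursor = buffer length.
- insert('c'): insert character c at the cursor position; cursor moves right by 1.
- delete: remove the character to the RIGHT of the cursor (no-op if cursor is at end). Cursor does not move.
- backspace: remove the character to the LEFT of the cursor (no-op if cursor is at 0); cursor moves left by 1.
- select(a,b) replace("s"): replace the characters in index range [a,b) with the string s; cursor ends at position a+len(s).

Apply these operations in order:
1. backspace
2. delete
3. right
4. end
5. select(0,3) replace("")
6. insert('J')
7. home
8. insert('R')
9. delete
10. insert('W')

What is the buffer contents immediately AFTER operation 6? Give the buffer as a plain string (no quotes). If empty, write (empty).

Answer: JJ

Derivation:
After op 1 (backspace): buf='BUIPJ' cursor=0
After op 2 (delete): buf='UIPJ' cursor=0
After op 3 (right): buf='UIPJ' cursor=1
After op 4 (end): buf='UIPJ' cursor=4
After op 5 (select(0,3) replace("")): buf='J' cursor=0
After op 6 (insert('J')): buf='JJ' cursor=1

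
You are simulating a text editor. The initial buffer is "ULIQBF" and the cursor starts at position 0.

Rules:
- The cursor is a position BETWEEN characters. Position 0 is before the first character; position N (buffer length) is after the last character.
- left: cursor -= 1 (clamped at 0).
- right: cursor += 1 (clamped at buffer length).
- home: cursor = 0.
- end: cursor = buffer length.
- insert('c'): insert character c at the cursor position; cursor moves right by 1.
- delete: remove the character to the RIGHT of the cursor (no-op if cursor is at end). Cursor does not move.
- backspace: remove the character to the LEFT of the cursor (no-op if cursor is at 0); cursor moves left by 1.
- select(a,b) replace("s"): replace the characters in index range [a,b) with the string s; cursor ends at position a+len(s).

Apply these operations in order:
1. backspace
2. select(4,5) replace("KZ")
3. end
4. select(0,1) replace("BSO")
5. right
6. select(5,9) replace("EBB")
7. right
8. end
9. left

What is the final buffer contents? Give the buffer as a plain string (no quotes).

After op 1 (backspace): buf='ULIQBF' cursor=0
After op 2 (select(4,5) replace("KZ")): buf='ULIQKZF' cursor=6
After op 3 (end): buf='ULIQKZF' cursor=7
After op 4 (select(0,1) replace("BSO")): buf='BSOLIQKZF' cursor=3
After op 5 (right): buf='BSOLIQKZF' cursor=4
After op 6 (select(5,9) replace("EBB")): buf='BSOLIEBB' cursor=8
After op 7 (right): buf='BSOLIEBB' cursor=8
After op 8 (end): buf='BSOLIEBB' cursor=8
After op 9 (left): buf='BSOLIEBB' cursor=7

Answer: BSOLIEBB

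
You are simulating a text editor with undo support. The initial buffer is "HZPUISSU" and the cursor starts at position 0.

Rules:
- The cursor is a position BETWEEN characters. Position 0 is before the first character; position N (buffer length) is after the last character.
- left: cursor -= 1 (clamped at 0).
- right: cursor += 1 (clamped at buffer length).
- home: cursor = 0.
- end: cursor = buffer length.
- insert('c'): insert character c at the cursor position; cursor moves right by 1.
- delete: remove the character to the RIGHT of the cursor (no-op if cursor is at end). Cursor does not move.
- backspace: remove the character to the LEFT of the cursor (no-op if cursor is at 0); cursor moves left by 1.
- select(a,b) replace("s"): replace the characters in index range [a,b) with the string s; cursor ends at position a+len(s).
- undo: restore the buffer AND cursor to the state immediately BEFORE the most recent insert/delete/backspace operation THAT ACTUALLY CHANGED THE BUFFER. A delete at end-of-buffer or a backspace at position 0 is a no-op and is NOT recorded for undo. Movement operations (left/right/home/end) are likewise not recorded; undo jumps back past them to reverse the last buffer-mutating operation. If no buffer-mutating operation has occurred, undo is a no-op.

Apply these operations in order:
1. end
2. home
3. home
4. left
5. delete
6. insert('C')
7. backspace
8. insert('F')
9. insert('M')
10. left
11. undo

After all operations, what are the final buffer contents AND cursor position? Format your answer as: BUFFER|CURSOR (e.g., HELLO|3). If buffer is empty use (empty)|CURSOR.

After op 1 (end): buf='HZPUISSU' cursor=8
After op 2 (home): buf='HZPUISSU' cursor=0
After op 3 (home): buf='HZPUISSU' cursor=0
After op 4 (left): buf='HZPUISSU' cursor=0
After op 5 (delete): buf='ZPUISSU' cursor=0
After op 6 (insert('C')): buf='CZPUISSU' cursor=1
After op 7 (backspace): buf='ZPUISSU' cursor=0
After op 8 (insert('F')): buf='FZPUISSU' cursor=1
After op 9 (insert('M')): buf='FMZPUISSU' cursor=2
After op 10 (left): buf='FMZPUISSU' cursor=1
After op 11 (undo): buf='FZPUISSU' cursor=1

Answer: FZPUISSU|1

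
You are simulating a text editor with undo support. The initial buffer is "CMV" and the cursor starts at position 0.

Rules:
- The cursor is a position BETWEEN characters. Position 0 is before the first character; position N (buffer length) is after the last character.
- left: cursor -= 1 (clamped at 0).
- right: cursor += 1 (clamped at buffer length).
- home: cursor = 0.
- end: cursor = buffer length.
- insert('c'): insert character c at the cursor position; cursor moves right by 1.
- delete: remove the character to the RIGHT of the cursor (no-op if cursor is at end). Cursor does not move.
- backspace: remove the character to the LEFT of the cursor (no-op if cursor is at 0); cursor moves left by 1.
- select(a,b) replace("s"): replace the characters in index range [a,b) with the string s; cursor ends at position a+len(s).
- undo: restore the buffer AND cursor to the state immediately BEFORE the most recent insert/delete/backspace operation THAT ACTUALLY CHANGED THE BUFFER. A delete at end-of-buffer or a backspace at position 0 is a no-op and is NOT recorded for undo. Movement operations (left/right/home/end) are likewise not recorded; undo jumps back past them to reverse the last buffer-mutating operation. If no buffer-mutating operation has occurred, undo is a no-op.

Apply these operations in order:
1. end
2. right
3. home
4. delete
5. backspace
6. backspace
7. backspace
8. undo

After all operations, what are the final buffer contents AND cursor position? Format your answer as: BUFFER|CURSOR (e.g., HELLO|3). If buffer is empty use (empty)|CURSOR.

Answer: CMV|0

Derivation:
After op 1 (end): buf='CMV' cursor=3
After op 2 (right): buf='CMV' cursor=3
After op 3 (home): buf='CMV' cursor=0
After op 4 (delete): buf='MV' cursor=0
After op 5 (backspace): buf='MV' cursor=0
After op 6 (backspace): buf='MV' cursor=0
After op 7 (backspace): buf='MV' cursor=0
After op 8 (undo): buf='CMV' cursor=0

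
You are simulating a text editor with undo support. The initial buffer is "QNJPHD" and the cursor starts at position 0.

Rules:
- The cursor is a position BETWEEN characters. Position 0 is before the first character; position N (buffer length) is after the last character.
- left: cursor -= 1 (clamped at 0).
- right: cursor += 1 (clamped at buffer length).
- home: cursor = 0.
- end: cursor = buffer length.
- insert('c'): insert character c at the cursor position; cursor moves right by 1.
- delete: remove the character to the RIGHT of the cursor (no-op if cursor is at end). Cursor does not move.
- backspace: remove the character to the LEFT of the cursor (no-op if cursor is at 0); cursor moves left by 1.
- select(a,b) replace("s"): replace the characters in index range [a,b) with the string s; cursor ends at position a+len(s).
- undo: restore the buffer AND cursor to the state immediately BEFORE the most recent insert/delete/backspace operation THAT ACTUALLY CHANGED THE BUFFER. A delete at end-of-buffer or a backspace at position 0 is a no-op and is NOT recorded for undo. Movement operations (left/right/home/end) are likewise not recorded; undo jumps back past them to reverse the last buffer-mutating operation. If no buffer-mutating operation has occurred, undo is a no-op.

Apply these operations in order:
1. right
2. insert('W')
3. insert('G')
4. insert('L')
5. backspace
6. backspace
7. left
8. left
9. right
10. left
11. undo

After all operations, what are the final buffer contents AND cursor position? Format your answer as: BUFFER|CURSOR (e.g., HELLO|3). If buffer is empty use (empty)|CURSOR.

After op 1 (right): buf='QNJPHD' cursor=1
After op 2 (insert('W')): buf='QWNJPHD' cursor=2
After op 3 (insert('G')): buf='QWGNJPHD' cursor=3
After op 4 (insert('L')): buf='QWGLNJPHD' cursor=4
After op 5 (backspace): buf='QWGNJPHD' cursor=3
After op 6 (backspace): buf='QWNJPHD' cursor=2
After op 7 (left): buf='QWNJPHD' cursor=1
After op 8 (left): buf='QWNJPHD' cursor=0
After op 9 (right): buf='QWNJPHD' cursor=1
After op 10 (left): buf='QWNJPHD' cursor=0
After op 11 (undo): buf='QWGNJPHD' cursor=3

Answer: QWGNJPHD|3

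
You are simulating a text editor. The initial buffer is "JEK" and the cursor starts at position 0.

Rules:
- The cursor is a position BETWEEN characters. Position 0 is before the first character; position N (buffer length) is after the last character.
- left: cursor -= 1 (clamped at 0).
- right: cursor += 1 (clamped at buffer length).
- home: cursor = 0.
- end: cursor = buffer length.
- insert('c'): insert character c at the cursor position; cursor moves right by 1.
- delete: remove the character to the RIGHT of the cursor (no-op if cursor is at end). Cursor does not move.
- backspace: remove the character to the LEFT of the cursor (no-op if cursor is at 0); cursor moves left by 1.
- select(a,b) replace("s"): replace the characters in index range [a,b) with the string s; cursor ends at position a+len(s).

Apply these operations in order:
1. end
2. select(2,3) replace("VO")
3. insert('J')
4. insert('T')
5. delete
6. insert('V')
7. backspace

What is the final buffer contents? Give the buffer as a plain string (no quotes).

Answer: JEVOJT

Derivation:
After op 1 (end): buf='JEK' cursor=3
After op 2 (select(2,3) replace("VO")): buf='JEVO' cursor=4
After op 3 (insert('J')): buf='JEVOJ' cursor=5
After op 4 (insert('T')): buf='JEVOJT' cursor=6
After op 5 (delete): buf='JEVOJT' cursor=6
After op 6 (insert('V')): buf='JEVOJTV' cursor=7
After op 7 (backspace): buf='JEVOJT' cursor=6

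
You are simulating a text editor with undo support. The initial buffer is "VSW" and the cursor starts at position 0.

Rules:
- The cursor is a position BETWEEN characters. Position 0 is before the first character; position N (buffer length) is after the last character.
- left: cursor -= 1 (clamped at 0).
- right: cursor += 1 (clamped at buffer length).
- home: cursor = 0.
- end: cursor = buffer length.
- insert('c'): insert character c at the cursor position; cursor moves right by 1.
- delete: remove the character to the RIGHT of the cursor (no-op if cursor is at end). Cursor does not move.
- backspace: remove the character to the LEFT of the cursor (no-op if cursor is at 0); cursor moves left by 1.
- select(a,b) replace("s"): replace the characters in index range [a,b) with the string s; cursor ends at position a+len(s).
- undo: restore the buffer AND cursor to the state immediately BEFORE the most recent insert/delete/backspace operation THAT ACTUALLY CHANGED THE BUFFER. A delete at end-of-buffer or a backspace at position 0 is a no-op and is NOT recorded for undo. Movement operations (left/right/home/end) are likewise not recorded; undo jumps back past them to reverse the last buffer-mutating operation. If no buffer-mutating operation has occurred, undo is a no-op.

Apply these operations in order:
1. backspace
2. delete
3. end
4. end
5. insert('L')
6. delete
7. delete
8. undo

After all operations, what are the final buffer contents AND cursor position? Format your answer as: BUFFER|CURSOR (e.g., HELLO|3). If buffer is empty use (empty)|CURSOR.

Answer: SW|2

Derivation:
After op 1 (backspace): buf='VSW' cursor=0
After op 2 (delete): buf='SW' cursor=0
After op 3 (end): buf='SW' cursor=2
After op 4 (end): buf='SW' cursor=2
After op 5 (insert('L')): buf='SWL' cursor=3
After op 6 (delete): buf='SWL' cursor=3
After op 7 (delete): buf='SWL' cursor=3
After op 8 (undo): buf='SW' cursor=2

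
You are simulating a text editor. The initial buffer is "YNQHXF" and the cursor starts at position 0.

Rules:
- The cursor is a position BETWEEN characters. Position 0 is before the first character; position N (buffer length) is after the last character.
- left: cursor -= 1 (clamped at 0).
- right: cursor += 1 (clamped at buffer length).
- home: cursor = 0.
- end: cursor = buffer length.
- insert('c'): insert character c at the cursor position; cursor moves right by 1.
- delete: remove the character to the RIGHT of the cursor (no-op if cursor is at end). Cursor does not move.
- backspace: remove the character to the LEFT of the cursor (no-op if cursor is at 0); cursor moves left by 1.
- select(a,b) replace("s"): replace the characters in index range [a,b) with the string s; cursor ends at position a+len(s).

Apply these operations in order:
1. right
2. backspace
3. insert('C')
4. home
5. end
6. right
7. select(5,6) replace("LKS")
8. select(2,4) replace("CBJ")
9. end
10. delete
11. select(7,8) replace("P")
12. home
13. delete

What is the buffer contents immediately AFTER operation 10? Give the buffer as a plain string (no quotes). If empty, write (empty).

After op 1 (right): buf='YNQHXF' cursor=1
After op 2 (backspace): buf='NQHXF' cursor=0
After op 3 (insert('C')): buf='CNQHXF' cursor=1
After op 4 (home): buf='CNQHXF' cursor=0
After op 5 (end): buf='CNQHXF' cursor=6
After op 6 (right): buf='CNQHXF' cursor=6
After op 7 (select(5,6) replace("LKS")): buf='CNQHXLKS' cursor=8
After op 8 (select(2,4) replace("CBJ")): buf='CNCBJXLKS' cursor=5
After op 9 (end): buf='CNCBJXLKS' cursor=9
After op 10 (delete): buf='CNCBJXLKS' cursor=9

Answer: CNCBJXLKS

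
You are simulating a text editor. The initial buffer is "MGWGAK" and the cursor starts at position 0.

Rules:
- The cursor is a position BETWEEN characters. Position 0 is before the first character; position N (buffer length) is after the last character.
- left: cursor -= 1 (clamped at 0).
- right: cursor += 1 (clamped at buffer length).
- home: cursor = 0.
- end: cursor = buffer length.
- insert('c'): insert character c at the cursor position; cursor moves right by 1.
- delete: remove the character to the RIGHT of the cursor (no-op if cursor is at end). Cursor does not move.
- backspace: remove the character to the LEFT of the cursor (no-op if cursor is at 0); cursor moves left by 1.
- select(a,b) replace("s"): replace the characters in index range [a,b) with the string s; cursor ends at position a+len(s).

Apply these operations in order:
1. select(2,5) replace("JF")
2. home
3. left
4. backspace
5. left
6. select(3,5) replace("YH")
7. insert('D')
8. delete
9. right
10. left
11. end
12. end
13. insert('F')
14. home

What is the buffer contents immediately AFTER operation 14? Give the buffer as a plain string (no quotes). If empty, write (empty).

After op 1 (select(2,5) replace("JF")): buf='MGJFK' cursor=4
After op 2 (home): buf='MGJFK' cursor=0
After op 3 (left): buf='MGJFK' cursor=0
After op 4 (backspace): buf='MGJFK' cursor=0
After op 5 (left): buf='MGJFK' cursor=0
After op 6 (select(3,5) replace("YH")): buf='MGJYH' cursor=5
After op 7 (insert('D')): buf='MGJYHD' cursor=6
After op 8 (delete): buf='MGJYHD' cursor=6
After op 9 (right): buf='MGJYHD' cursor=6
After op 10 (left): buf='MGJYHD' cursor=5
After op 11 (end): buf='MGJYHD' cursor=6
After op 12 (end): buf='MGJYHD' cursor=6
After op 13 (insert('F')): buf='MGJYHDF' cursor=7
After op 14 (home): buf='MGJYHDF' cursor=0

Answer: MGJYHDF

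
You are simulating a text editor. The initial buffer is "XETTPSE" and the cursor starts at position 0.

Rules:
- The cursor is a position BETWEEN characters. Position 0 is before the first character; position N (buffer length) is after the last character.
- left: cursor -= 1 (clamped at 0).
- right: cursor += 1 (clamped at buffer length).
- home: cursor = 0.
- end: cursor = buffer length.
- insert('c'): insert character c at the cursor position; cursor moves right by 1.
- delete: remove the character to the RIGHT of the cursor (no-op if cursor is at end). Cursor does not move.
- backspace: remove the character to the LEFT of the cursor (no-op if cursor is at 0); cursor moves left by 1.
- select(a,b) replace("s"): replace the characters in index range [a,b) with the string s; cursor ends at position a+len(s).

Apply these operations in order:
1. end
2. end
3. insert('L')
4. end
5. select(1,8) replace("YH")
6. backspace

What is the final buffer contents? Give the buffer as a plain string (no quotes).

After op 1 (end): buf='XETTPSE' cursor=7
After op 2 (end): buf='XETTPSE' cursor=7
After op 3 (insert('L')): buf='XETTPSEL' cursor=8
After op 4 (end): buf='XETTPSEL' cursor=8
After op 5 (select(1,8) replace("YH")): buf='XYH' cursor=3
After op 6 (backspace): buf='XY' cursor=2

Answer: XY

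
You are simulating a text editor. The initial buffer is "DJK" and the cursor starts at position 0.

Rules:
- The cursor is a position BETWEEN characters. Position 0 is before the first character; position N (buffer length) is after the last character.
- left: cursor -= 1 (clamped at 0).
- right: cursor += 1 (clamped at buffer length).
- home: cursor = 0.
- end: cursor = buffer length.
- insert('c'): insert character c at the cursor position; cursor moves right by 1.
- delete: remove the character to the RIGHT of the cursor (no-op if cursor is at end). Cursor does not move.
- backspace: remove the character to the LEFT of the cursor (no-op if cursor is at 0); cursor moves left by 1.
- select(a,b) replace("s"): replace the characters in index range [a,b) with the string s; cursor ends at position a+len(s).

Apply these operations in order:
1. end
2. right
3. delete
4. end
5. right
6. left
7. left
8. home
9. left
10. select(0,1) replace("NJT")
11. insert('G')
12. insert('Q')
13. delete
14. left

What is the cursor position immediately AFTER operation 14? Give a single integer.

Answer: 4

Derivation:
After op 1 (end): buf='DJK' cursor=3
After op 2 (right): buf='DJK' cursor=3
After op 3 (delete): buf='DJK' cursor=3
After op 4 (end): buf='DJK' cursor=3
After op 5 (right): buf='DJK' cursor=3
After op 6 (left): buf='DJK' cursor=2
After op 7 (left): buf='DJK' cursor=1
After op 8 (home): buf='DJK' cursor=0
After op 9 (left): buf='DJK' cursor=0
After op 10 (select(0,1) replace("NJT")): buf='NJTJK' cursor=3
After op 11 (insert('G')): buf='NJTGJK' cursor=4
After op 12 (insert('Q')): buf='NJTGQJK' cursor=5
After op 13 (delete): buf='NJTGQK' cursor=5
After op 14 (left): buf='NJTGQK' cursor=4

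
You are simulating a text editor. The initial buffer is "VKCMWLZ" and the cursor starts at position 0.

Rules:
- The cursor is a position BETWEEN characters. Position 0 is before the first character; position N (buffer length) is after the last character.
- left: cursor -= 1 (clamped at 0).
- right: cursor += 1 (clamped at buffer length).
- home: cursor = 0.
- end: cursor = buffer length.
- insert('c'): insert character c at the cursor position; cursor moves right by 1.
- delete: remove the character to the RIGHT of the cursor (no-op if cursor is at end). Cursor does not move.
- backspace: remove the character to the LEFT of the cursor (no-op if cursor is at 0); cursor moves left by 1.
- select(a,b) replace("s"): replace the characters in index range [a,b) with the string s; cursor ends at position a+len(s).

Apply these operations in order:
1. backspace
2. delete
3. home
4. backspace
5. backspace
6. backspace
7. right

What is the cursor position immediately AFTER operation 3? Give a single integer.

Answer: 0

Derivation:
After op 1 (backspace): buf='VKCMWLZ' cursor=0
After op 2 (delete): buf='KCMWLZ' cursor=0
After op 3 (home): buf='KCMWLZ' cursor=0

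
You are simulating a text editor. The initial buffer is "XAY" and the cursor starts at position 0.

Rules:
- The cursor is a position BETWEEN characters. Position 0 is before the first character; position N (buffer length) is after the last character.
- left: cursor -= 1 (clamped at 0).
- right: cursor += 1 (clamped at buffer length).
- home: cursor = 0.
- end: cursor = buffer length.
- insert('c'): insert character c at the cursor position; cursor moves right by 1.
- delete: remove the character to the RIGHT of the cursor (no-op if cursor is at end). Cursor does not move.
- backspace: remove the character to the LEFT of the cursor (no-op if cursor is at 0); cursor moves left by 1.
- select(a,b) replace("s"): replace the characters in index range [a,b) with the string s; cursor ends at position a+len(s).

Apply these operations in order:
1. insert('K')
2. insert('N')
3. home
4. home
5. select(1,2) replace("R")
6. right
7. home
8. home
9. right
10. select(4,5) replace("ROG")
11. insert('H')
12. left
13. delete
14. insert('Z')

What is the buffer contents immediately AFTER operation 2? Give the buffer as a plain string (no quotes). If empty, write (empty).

Answer: KNXAY

Derivation:
After op 1 (insert('K')): buf='KXAY' cursor=1
After op 2 (insert('N')): buf='KNXAY' cursor=2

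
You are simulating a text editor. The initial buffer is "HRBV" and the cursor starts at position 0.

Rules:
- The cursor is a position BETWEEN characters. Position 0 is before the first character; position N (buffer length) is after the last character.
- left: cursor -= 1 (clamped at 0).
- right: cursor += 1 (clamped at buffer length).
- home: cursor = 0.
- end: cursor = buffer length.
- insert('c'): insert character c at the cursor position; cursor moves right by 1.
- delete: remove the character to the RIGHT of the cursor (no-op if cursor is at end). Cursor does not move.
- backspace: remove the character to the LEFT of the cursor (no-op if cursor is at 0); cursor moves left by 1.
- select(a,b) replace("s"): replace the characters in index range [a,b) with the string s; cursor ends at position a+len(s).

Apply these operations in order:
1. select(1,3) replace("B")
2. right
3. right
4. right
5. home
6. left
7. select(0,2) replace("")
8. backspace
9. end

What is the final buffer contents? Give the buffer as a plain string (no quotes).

Answer: V

Derivation:
After op 1 (select(1,3) replace("B")): buf='HBV' cursor=2
After op 2 (right): buf='HBV' cursor=3
After op 3 (right): buf='HBV' cursor=3
After op 4 (right): buf='HBV' cursor=3
After op 5 (home): buf='HBV' cursor=0
After op 6 (left): buf='HBV' cursor=0
After op 7 (select(0,2) replace("")): buf='V' cursor=0
After op 8 (backspace): buf='V' cursor=0
After op 9 (end): buf='V' cursor=1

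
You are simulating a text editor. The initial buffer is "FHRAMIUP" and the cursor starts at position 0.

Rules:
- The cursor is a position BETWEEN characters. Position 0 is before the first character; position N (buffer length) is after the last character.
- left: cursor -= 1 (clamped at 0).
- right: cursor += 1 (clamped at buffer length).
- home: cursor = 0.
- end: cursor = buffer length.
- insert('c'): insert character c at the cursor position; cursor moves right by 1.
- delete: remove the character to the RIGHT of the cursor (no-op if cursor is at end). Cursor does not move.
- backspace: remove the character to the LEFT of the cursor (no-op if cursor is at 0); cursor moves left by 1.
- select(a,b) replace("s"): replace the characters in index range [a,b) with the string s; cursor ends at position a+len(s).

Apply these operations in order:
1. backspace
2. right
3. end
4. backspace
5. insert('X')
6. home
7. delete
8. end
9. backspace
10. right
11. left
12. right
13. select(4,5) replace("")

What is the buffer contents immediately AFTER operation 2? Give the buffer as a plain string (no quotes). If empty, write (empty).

After op 1 (backspace): buf='FHRAMIUP' cursor=0
After op 2 (right): buf='FHRAMIUP' cursor=1

Answer: FHRAMIUP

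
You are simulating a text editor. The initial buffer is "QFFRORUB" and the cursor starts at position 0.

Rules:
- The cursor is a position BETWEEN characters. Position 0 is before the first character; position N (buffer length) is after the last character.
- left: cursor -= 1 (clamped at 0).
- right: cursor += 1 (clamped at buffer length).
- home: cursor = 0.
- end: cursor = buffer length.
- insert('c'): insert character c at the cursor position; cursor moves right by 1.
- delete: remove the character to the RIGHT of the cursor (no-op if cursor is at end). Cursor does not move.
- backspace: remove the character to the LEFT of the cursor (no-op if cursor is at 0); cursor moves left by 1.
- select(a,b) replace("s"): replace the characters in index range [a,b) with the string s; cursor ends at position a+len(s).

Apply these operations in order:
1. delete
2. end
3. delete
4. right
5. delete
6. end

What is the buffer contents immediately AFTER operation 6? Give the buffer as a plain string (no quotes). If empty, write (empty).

Answer: FFRORUB

Derivation:
After op 1 (delete): buf='FFRORUB' cursor=0
After op 2 (end): buf='FFRORUB' cursor=7
After op 3 (delete): buf='FFRORUB' cursor=7
After op 4 (right): buf='FFRORUB' cursor=7
After op 5 (delete): buf='FFRORUB' cursor=7
After op 6 (end): buf='FFRORUB' cursor=7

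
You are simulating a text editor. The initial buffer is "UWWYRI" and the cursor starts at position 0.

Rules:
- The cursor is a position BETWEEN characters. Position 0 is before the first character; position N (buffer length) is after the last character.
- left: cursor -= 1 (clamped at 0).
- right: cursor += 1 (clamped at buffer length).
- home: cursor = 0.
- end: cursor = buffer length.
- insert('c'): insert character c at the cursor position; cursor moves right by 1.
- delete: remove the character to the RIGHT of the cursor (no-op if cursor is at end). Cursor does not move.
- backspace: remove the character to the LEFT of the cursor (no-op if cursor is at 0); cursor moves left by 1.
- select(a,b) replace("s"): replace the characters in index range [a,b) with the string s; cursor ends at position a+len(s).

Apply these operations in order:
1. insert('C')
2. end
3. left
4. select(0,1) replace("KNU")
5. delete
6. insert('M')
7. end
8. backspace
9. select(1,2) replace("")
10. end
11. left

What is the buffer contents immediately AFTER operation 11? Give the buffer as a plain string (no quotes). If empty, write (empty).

Answer: KUMWWYR

Derivation:
After op 1 (insert('C')): buf='CUWWYRI' cursor=1
After op 2 (end): buf='CUWWYRI' cursor=7
After op 3 (left): buf='CUWWYRI' cursor=6
After op 4 (select(0,1) replace("KNU")): buf='KNUUWWYRI' cursor=3
After op 5 (delete): buf='KNUWWYRI' cursor=3
After op 6 (insert('M')): buf='KNUMWWYRI' cursor=4
After op 7 (end): buf='KNUMWWYRI' cursor=9
After op 8 (backspace): buf='KNUMWWYR' cursor=8
After op 9 (select(1,2) replace("")): buf='KUMWWYR' cursor=1
After op 10 (end): buf='KUMWWYR' cursor=7
After op 11 (left): buf='KUMWWYR' cursor=6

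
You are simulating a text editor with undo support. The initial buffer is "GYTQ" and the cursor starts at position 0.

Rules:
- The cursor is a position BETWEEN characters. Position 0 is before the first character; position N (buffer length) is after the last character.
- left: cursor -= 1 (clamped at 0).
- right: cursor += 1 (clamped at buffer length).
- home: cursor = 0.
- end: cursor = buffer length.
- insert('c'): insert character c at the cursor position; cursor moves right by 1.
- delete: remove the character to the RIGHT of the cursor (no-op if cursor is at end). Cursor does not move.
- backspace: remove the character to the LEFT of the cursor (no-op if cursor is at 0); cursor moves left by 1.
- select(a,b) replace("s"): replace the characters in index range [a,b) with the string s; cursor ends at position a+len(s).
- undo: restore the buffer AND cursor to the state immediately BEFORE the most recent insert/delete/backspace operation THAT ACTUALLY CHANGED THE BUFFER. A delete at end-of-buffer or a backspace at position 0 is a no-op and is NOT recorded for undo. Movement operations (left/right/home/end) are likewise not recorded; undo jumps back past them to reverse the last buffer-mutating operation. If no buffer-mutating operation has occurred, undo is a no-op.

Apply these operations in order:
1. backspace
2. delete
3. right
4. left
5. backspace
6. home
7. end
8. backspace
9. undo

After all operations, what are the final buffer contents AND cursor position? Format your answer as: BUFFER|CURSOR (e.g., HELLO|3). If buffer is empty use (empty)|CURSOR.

After op 1 (backspace): buf='GYTQ' cursor=0
After op 2 (delete): buf='YTQ' cursor=0
After op 3 (right): buf='YTQ' cursor=1
After op 4 (left): buf='YTQ' cursor=0
After op 5 (backspace): buf='YTQ' cursor=0
After op 6 (home): buf='YTQ' cursor=0
After op 7 (end): buf='YTQ' cursor=3
After op 8 (backspace): buf='YT' cursor=2
After op 9 (undo): buf='YTQ' cursor=3

Answer: YTQ|3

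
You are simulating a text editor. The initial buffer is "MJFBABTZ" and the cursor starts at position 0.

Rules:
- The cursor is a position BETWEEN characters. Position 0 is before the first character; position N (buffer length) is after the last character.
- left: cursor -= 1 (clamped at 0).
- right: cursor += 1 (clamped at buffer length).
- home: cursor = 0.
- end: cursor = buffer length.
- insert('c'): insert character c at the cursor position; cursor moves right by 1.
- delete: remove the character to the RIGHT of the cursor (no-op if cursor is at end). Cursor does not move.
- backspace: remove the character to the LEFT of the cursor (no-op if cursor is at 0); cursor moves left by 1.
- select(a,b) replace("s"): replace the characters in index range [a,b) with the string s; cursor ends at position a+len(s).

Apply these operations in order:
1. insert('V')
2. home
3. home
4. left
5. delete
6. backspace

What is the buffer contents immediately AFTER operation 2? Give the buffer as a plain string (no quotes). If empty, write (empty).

Answer: VMJFBABTZ

Derivation:
After op 1 (insert('V')): buf='VMJFBABTZ' cursor=1
After op 2 (home): buf='VMJFBABTZ' cursor=0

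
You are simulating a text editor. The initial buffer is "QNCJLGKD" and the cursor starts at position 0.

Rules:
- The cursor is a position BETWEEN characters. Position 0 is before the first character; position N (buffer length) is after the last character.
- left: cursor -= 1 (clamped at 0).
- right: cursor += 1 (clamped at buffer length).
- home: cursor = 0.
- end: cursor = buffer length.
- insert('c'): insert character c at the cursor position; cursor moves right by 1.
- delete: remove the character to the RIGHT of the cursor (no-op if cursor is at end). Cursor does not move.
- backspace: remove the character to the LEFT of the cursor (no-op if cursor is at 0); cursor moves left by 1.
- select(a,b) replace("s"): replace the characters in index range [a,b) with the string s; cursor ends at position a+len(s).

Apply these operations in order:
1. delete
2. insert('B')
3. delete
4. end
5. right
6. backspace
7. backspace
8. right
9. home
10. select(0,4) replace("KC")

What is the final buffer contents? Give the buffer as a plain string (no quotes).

Answer: KCG

Derivation:
After op 1 (delete): buf='NCJLGKD' cursor=0
After op 2 (insert('B')): buf='BNCJLGKD' cursor=1
After op 3 (delete): buf='BCJLGKD' cursor=1
After op 4 (end): buf='BCJLGKD' cursor=7
After op 5 (right): buf='BCJLGKD' cursor=7
After op 6 (backspace): buf='BCJLGK' cursor=6
After op 7 (backspace): buf='BCJLG' cursor=5
After op 8 (right): buf='BCJLG' cursor=5
After op 9 (home): buf='BCJLG' cursor=0
After op 10 (select(0,4) replace("KC")): buf='KCG' cursor=2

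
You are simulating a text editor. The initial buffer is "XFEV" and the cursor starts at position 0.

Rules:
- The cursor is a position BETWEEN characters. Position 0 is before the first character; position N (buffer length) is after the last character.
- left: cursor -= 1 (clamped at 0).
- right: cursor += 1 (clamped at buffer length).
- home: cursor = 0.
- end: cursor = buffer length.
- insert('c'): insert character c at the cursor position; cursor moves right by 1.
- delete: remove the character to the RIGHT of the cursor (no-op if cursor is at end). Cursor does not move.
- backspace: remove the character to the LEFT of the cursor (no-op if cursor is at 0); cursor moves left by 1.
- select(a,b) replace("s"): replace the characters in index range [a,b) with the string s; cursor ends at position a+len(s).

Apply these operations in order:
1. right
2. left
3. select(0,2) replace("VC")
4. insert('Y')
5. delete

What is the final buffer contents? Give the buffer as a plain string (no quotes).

After op 1 (right): buf='XFEV' cursor=1
After op 2 (left): buf='XFEV' cursor=0
After op 3 (select(0,2) replace("VC")): buf='VCEV' cursor=2
After op 4 (insert('Y')): buf='VCYEV' cursor=3
After op 5 (delete): buf='VCYV' cursor=3

Answer: VCYV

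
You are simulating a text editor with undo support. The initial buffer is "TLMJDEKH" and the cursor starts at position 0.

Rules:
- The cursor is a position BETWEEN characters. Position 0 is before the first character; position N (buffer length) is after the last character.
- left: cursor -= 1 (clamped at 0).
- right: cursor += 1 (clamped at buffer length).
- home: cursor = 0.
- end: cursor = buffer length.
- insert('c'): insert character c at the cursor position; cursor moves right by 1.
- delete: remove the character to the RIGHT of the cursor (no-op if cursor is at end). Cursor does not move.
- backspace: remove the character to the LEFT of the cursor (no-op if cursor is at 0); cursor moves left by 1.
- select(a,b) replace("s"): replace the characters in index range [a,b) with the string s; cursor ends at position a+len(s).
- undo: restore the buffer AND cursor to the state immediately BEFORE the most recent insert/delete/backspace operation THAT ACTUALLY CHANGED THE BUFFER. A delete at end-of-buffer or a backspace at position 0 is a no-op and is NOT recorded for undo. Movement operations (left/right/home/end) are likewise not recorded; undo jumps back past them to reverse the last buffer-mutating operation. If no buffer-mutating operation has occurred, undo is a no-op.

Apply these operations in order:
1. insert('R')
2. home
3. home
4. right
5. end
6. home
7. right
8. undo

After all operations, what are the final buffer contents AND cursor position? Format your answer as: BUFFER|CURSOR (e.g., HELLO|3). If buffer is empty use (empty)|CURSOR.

Answer: TLMJDEKH|0

Derivation:
After op 1 (insert('R')): buf='RTLMJDEKH' cursor=1
After op 2 (home): buf='RTLMJDEKH' cursor=0
After op 3 (home): buf='RTLMJDEKH' cursor=0
After op 4 (right): buf='RTLMJDEKH' cursor=1
After op 5 (end): buf='RTLMJDEKH' cursor=9
After op 6 (home): buf='RTLMJDEKH' cursor=0
After op 7 (right): buf='RTLMJDEKH' cursor=1
After op 8 (undo): buf='TLMJDEKH' cursor=0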